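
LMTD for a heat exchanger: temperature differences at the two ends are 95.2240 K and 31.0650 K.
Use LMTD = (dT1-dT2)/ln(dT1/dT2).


dT1/dT2 = 3.0653
ln(dT1/dT2) = 1.1202
LMTD = 64.1590 / 1.1202 = 57.2771 K

57.2771 K


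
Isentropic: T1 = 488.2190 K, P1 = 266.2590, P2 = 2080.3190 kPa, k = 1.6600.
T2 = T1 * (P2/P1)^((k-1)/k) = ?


(k-1)/k = 0.3976
(P2/P1)^exp = 2.2645
T2 = 488.2190 * 2.2645 = 1105.5886 K

1105.5886 K


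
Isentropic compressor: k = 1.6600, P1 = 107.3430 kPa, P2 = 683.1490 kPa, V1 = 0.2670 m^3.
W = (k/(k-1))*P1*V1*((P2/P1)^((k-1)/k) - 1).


(k-1)/k = 0.3976
(P2/P1)^exp = 2.0872
W = 2.5152 * 107.3430 * 0.2670 * (2.0872 - 1) = 78.3702 kJ

78.3702 kJ


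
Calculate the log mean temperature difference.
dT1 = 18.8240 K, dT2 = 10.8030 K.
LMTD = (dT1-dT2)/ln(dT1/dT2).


dT1/dT2 = 1.7425
ln(dT1/dT2) = 0.5553
LMTD = 8.0210 / 0.5553 = 14.4442 K

14.4442 K


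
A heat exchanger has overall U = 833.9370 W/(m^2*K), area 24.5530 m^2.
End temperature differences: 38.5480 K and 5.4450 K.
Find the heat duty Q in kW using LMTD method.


LMTD = 16.9134 K
Q = 833.9370 * 24.5530 * 16.9134 = 346312.7810 W = 346.3128 kW

346.3128 kW


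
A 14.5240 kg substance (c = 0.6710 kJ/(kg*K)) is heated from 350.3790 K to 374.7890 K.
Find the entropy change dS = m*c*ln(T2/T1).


T2/T1 = 1.0697
ln(T2/T1) = 0.0673
dS = 14.5240 * 0.6710 * 0.0673 = 0.6563 kJ/K

0.6563 kJ/K


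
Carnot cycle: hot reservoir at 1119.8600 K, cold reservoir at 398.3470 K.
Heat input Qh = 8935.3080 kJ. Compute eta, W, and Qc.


eta = 1 - 398.3470/1119.8600 = 0.6443
W = 0.6443 * 8935.3080 = 5756.9168 kJ
Qc = 8935.3080 - 5756.9168 = 3178.3912 kJ

eta = 64.4289%, W = 5756.9168 kJ, Qc = 3178.3912 kJ


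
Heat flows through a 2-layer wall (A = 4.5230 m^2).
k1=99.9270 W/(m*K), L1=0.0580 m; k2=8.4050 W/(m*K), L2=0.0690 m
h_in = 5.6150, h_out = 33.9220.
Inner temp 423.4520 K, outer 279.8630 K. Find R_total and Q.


R_conv_in = 1/(5.6150*4.5230) = 0.0394
R_1 = 0.0580/(99.9270*4.5230) = 0.0001
R_2 = 0.0690/(8.4050*4.5230) = 0.0018
R_conv_out = 1/(33.9220*4.5230) = 0.0065
R_total = 0.0478 K/W
Q = 143.5890 / 0.0478 = 3001.6742 W

R_total = 0.0478 K/W, Q = 3001.6742 W


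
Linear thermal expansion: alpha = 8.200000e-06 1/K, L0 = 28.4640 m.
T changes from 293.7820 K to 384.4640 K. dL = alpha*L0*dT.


dT = 90.6820 K
dL = 8.200000e-06 * 28.4640 * 90.6820 = 0.021166 m
L_final = 28.485166 m

dL = 0.021166 m


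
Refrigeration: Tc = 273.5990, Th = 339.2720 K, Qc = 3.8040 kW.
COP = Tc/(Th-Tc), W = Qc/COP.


COP = 273.5990 / 65.6730 = 4.1661
W = 3.8040 / 4.1661 = 0.9131 kW

COP = 4.1661, W = 0.9131 kW


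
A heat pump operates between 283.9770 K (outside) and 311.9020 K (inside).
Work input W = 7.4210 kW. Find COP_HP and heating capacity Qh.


COP = 311.9020 / 27.9250 = 11.1693
Qh = 11.1693 * 7.4210 = 82.8872 kW

COP = 11.1693, Qh = 82.8872 kW


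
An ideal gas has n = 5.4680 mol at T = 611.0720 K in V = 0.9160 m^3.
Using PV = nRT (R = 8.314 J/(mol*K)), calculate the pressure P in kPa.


P = nRT/V = 5.4680 * 8.314 * 611.0720 / 0.9160
= 27779.9149 / 0.9160 = 30327.4180 Pa = 30.3274 kPa

30.3274 kPa


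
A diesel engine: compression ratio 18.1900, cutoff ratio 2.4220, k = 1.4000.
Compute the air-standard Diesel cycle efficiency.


r^(k-1) = 3.1910
rc^k = 3.4502
eta = 0.6143 = 61.4308%

61.4308%


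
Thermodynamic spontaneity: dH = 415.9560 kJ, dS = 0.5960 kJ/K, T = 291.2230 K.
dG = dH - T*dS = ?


T*dS = 291.2230 * 0.5960 = 173.5689 kJ
dG = 415.9560 - 173.5689 = 242.3871 kJ (non-spontaneous)

dG = 242.3871 kJ, non-spontaneous


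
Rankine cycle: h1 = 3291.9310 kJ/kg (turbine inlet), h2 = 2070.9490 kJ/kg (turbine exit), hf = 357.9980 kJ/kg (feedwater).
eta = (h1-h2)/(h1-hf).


W = 1220.9820 kJ/kg
Q_in = 2933.9330 kJ/kg
eta = 0.4162 = 41.6159%

eta = 41.6159%


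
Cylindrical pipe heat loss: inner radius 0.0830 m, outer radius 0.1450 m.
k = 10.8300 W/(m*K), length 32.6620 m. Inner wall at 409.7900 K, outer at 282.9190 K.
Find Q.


dT = 126.8710 K
ln(ro/ri) = 0.5579
Q = 2*pi*10.8300*32.6620*126.8710 / 0.5579 = 505431.6634 W

505431.6634 W


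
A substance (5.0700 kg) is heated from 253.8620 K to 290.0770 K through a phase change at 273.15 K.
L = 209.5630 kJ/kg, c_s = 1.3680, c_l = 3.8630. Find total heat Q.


Q1 (sensible, solid) = 5.0700 * 1.3680 * 19.2880 = 133.7769 kJ
Q2 (latent) = 5.0700 * 209.5630 = 1062.4844 kJ
Q3 (sensible, liquid) = 5.0700 * 3.8630 * 16.9270 = 331.5222 kJ
Q_total = 1527.7836 kJ

1527.7836 kJ


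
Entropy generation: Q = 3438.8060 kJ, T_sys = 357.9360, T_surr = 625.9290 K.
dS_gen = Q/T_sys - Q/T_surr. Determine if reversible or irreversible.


dS_sys = 3438.8060/357.9360 = 9.6073 kJ/K
dS_surr = -3438.8060/625.9290 = -5.4939 kJ/K
dS_gen = 9.6073 - 5.4939 = 4.1134 kJ/K (irreversible)

dS_gen = 4.1134 kJ/K, irreversible


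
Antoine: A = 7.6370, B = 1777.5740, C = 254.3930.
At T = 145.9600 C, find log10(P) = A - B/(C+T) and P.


C+T = 400.3530
B/(C+T) = 4.4400
log10(P) = 7.6370 - 4.4400 = 3.1970
P = 10^3.1970 = 1573.9224 mmHg

1573.9224 mmHg


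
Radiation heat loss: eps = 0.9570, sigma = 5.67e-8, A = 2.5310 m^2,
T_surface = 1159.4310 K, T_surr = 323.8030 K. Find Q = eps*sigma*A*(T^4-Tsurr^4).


T^4 = 1.8071e+12
Tsurr^4 = 1.0993e+10
Q = 0.9570 * 5.67e-8 * 2.5310 * 1.7961e+12 = 246670.2270 W

246670.2270 W


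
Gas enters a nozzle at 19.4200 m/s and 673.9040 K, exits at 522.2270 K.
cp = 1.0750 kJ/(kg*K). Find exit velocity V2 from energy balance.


dT = 151.6770 K
2*cp*1000*dT = 326105.5500
V1^2 = 377.1364
V2 = sqrt(326482.6864) = 571.3866 m/s

571.3866 m/s


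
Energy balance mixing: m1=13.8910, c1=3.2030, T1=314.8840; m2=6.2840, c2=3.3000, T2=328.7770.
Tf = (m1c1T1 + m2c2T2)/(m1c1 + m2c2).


num = 20828.0082
den = 65.2301
Tf = 319.3007 K

319.3007 K


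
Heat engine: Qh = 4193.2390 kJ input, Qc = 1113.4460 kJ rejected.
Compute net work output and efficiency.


W = 4193.2390 - 1113.4460 = 3079.7930 kJ
eta = 3079.7930 / 4193.2390 = 0.7345 = 73.4466%

W = 3079.7930 kJ, eta = 73.4466%


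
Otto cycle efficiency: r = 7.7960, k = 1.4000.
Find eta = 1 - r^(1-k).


r^(k-1) = 2.2738
eta = 1 - 1/2.2738 = 0.5602 = 56.0204%

56.0204%


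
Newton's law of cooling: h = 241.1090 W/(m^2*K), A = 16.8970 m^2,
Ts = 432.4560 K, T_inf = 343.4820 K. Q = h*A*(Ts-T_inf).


dT = 88.9740 K
Q = 241.1090 * 16.8970 * 88.9740 = 362481.7463 W

362481.7463 W


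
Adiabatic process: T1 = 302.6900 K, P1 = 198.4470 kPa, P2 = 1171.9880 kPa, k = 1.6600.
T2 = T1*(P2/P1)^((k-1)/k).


(k-1)/k = 0.3976
(P2/P1)^exp = 2.0261
T2 = 302.6900 * 2.0261 = 613.2690 K

613.2690 K


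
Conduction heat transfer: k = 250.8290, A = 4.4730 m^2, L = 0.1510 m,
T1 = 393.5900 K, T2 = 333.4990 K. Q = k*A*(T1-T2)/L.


dT = 60.0910 K
Q = 250.8290 * 4.4730 * 60.0910 / 0.1510 = 446487.3193 W

446487.3193 W


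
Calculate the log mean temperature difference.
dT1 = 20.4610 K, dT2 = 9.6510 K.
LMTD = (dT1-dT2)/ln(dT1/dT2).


dT1/dT2 = 2.1201
ln(dT1/dT2) = 0.7515
LMTD = 10.8100 / 0.7515 = 14.3853 K

14.3853 K


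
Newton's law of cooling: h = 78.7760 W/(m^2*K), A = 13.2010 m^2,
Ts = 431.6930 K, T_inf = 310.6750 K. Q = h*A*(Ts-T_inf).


dT = 121.0180 K
Q = 78.7760 * 13.2010 * 121.0180 = 125849.2777 W

125849.2777 W


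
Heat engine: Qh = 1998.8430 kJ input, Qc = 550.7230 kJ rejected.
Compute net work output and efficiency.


W = 1998.8430 - 550.7230 = 1448.1200 kJ
eta = 1448.1200 / 1998.8430 = 0.7245 = 72.4479%

W = 1448.1200 kJ, eta = 72.4479%


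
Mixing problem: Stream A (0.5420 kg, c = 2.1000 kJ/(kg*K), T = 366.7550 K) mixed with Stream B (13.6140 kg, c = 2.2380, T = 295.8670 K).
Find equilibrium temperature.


num = 9431.9554
den = 31.6063
Tf = 298.4198 K

298.4198 K


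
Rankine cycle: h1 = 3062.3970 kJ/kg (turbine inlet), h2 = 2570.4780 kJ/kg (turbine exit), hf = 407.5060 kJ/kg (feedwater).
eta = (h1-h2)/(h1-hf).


W = 491.9190 kJ/kg
Q_in = 2654.8910 kJ/kg
eta = 0.1853 = 18.5288%

eta = 18.5288%


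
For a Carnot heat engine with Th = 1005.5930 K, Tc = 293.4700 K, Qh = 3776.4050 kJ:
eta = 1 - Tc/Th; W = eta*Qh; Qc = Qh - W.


eta = 1 - 293.4700/1005.5930 = 0.7082
W = 0.7082 * 3776.4050 = 2674.3075 kJ
Qc = 3776.4050 - 2674.3075 = 1102.0975 kJ

eta = 70.8162%, W = 2674.3075 kJ, Qc = 1102.0975 kJ


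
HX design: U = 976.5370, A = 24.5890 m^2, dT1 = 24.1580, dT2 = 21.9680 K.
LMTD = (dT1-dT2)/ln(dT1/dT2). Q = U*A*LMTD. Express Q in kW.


LMTD = 23.0457 K
Q = 976.5370 * 24.5890 * 23.0457 = 553373.9585 W = 553.3740 kW

553.3740 kW


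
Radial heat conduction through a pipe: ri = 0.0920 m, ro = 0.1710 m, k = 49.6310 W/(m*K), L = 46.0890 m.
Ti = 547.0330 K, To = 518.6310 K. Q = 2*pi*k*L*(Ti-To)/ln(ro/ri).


dT = 28.4020 K
ln(ro/ri) = 0.6199
Q = 2*pi*49.6310*46.0890*28.4020 / 0.6199 = 658529.1374 W

658529.1374 W


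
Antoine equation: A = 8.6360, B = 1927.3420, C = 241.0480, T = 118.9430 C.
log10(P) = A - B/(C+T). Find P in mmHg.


C+T = 359.9910
B/(C+T) = 5.3539
log10(P) = 8.6360 - 5.3539 = 3.2821
P = 10^3.2821 = 1914.8659 mmHg

1914.8659 mmHg


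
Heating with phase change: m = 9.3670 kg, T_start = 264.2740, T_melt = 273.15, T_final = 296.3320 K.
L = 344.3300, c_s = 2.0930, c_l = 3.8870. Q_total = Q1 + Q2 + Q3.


Q1 (sensible, solid) = 9.3670 * 2.0930 * 8.8760 = 174.0151 kJ
Q2 (latent) = 9.3670 * 344.3300 = 3225.3391 kJ
Q3 (sensible, liquid) = 9.3670 * 3.8870 * 23.1820 = 844.0457 kJ
Q_total = 4243.4000 kJ

4243.4000 kJ


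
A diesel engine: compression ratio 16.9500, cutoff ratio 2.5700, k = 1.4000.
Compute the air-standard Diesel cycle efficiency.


r^(k-1) = 3.1022
rc^k = 3.7489
eta = 0.5968 = 59.6850%

59.6850%


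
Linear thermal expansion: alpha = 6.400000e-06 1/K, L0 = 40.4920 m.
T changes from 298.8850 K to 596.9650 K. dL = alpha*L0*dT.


dT = 298.0800 K
dL = 6.400000e-06 * 40.4920 * 298.0800 = 0.077247 m
L_final = 40.569247 m

dL = 0.077247 m


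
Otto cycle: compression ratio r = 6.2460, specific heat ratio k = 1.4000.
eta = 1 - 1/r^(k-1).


r^(k-1) = 2.0809
eta = 1 - 1/2.0809 = 0.5194 = 51.9427%

51.9427%


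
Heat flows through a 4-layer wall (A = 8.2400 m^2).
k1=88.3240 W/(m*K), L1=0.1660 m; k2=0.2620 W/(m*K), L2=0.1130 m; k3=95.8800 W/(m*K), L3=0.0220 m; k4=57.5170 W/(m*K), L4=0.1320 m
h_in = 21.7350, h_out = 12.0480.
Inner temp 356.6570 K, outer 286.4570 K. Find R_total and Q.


R_conv_in = 1/(21.7350*8.2400) = 0.0056
R_1 = 0.1660/(88.3240*8.2400) = 0.0002
R_2 = 0.1130/(0.2620*8.2400) = 0.0523
R_3 = 0.0220/(95.8800*8.2400) = 2.7846e-05
R_4 = 0.1320/(57.5170*8.2400) = 0.0003
R_conv_out = 1/(12.0480*8.2400) = 0.0101
R_total = 0.0685 K/W
Q = 70.2000 / 0.0685 = 1024.3245 W

R_total = 0.0685 K/W, Q = 1024.3245 W


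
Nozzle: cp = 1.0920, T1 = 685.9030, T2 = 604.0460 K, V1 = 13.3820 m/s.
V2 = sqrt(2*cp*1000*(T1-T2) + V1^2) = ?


dT = 81.8570 K
2*cp*1000*dT = 178775.6880
V1^2 = 179.0779
V2 = sqrt(178954.7659) = 423.0305 m/s

423.0305 m/s


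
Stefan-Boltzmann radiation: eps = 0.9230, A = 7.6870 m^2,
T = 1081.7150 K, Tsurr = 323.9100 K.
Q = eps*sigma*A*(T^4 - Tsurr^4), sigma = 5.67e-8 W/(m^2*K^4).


T^4 = 1.3692e+12
Tsurr^4 = 1.1008e+10
Q = 0.9230 * 5.67e-8 * 7.6870 * 1.3581e+12 = 546370.5602 W

546370.5602 W


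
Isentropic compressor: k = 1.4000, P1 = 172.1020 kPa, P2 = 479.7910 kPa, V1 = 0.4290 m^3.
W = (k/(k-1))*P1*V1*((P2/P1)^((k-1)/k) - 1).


(k-1)/k = 0.2857
(P2/P1)^exp = 1.3404
W = 3.5000 * 172.1020 * 0.4290 * (1.3404 - 1) = 87.9508 kJ

87.9508 kJ


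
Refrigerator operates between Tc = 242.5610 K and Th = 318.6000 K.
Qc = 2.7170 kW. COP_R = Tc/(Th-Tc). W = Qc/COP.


COP = 242.5610 / 76.0390 = 3.1900
W = 2.7170 / 3.1900 = 0.8517 kW

COP = 3.1900, W = 0.8517 kW


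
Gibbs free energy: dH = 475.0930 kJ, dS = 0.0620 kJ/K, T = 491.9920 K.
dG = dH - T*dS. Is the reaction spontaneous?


T*dS = 491.9920 * 0.0620 = 30.5035 kJ
dG = 475.0930 - 30.5035 = 444.5895 kJ (non-spontaneous)

dG = 444.5895 kJ, non-spontaneous


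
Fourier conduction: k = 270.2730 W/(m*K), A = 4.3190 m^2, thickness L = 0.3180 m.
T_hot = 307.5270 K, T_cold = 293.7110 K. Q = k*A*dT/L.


dT = 13.8160 K
Q = 270.2730 * 4.3190 * 13.8160 / 0.3180 = 50715.5420 W

50715.5420 W


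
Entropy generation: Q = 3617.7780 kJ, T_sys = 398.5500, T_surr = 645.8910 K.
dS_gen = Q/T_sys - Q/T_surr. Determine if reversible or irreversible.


dS_sys = 3617.7780/398.5500 = 9.0774 kJ/K
dS_surr = -3617.7780/645.8910 = -5.6012 kJ/K
dS_gen = 9.0774 - 5.6012 = 3.4761 kJ/K (irreversible)

dS_gen = 3.4761 kJ/K, irreversible


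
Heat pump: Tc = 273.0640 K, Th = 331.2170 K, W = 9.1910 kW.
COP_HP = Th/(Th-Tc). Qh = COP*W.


COP = 331.2170 / 58.1530 = 5.6956
Qh = 5.6956 * 9.1910 = 52.3484 kW

COP = 5.6956, Qh = 52.3484 kW


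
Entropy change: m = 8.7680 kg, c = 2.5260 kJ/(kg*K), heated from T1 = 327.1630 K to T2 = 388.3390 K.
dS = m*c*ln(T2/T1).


T2/T1 = 1.1870
ln(T2/T1) = 0.1714
dS = 8.7680 * 2.5260 * 0.1714 = 3.7966 kJ/K

3.7966 kJ/K


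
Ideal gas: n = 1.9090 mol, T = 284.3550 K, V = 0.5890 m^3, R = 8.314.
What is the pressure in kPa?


P = nRT/V = 1.9090 * 8.314 * 284.3550 / 0.5890
= 4513.1193 / 0.5890 = 7662.3418 Pa = 7.6623 kPa

7.6623 kPa


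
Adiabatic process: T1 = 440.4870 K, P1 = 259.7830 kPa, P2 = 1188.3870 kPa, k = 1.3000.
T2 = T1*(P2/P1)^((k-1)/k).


(k-1)/k = 0.2308
(P2/P1)^exp = 1.4203
T2 = 440.4870 * 1.4203 = 625.6348 K

625.6348 K


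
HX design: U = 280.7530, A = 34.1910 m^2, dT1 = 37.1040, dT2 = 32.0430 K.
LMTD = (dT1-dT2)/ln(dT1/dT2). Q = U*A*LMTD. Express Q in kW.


LMTD = 34.5117 K
Q = 280.7530 * 34.1910 * 34.5117 = 331285.3541 W = 331.2854 kW

331.2854 kW


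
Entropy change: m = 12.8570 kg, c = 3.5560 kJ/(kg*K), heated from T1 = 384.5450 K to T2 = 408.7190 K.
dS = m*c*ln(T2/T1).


T2/T1 = 1.0629
ln(T2/T1) = 0.0610
dS = 12.8570 * 3.5560 * 0.0610 = 2.7874 kJ/K

2.7874 kJ/K


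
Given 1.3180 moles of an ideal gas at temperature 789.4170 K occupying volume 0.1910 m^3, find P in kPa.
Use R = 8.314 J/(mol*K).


P = nRT/V = 1.3180 * 8.314 * 789.4170 / 0.1910
= 8650.3147 / 0.1910 = 45289.6055 Pa = 45.2896 kPa

45.2896 kPa


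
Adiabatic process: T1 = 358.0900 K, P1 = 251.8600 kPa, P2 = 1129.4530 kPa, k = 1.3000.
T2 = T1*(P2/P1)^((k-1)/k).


(k-1)/k = 0.2308
(P2/P1)^exp = 1.4138
T2 = 358.0900 * 1.4138 = 506.2751 K

506.2751 K


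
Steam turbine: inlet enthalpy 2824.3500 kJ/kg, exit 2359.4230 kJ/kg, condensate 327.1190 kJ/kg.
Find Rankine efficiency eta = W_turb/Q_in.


W = 464.9270 kJ/kg
Q_in = 2497.2310 kJ/kg
eta = 0.1862 = 18.6177%

eta = 18.6177%


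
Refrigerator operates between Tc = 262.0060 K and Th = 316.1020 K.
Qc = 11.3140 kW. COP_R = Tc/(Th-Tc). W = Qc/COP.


COP = 262.0060 / 54.0960 = 4.8434
W = 11.3140 / 4.8434 = 2.3360 kW

COP = 4.8434, W = 2.3360 kW


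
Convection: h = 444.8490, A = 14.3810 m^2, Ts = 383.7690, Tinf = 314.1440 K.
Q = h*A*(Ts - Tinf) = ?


dT = 69.6250 K
Q = 444.8490 * 14.3810 * 69.6250 = 445417.1278 W

445417.1278 W


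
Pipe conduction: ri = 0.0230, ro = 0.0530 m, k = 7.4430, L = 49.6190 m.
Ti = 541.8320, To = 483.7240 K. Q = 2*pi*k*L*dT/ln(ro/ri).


dT = 58.1080 K
ln(ro/ri) = 0.8348
Q = 2*pi*7.4430*49.6190*58.1080 / 0.8348 = 161521.5896 W

161521.5896 W


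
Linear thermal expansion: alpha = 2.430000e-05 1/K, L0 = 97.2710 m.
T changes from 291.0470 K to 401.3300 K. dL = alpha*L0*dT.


dT = 110.2830 K
dL = 2.430000e-05 * 97.2710 * 110.2830 = 0.260674 m
L_final = 97.531674 m

dL = 0.260674 m


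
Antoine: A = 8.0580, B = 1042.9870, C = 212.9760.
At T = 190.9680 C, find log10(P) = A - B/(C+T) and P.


C+T = 403.9440
B/(C+T) = 2.5820
log10(P) = 8.0580 - 2.5820 = 5.4760
P = 10^5.4760 = 299220.3370 mmHg

299220.3370 mmHg


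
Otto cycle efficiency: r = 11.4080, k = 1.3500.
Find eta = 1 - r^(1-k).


r^(k-1) = 2.3444
eta = 1 - 1/2.3444 = 0.5734 = 57.3443%

57.3443%


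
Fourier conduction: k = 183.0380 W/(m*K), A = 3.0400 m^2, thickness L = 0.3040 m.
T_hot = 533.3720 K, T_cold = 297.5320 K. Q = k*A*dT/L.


dT = 235.8400 K
Q = 183.0380 * 3.0400 * 235.8400 / 0.3040 = 431676.8192 W

431676.8192 W


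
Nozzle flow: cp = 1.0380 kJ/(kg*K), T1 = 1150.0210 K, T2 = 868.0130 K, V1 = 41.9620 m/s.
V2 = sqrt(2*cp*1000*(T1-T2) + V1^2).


dT = 282.0080 K
2*cp*1000*dT = 585448.6080
V1^2 = 1760.8094
V2 = sqrt(587209.4174) = 766.2959 m/s

766.2959 m/s


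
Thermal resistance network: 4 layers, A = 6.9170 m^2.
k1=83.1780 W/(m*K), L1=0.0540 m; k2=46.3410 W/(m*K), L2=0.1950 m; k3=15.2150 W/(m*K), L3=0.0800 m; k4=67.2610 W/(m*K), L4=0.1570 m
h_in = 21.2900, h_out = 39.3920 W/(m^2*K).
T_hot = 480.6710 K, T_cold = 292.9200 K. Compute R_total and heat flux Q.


R_conv_in = 1/(21.2900*6.9170) = 0.0068
R_1 = 0.0540/(83.1780*6.9170) = 9.3857e-05
R_2 = 0.1950/(46.3410*6.9170) = 0.0006
R_3 = 0.0800/(15.2150*6.9170) = 0.0008
R_4 = 0.1570/(67.2610*6.9170) = 0.0003
R_conv_out = 1/(39.3920*6.9170) = 0.0037
R_total = 0.0123 K/W
Q = 187.7510 / 0.0123 = 15313.5402 W

R_total = 0.0123 K/W, Q = 15313.5402 W


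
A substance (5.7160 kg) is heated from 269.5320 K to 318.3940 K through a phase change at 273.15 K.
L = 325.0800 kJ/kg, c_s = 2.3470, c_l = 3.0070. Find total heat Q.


Q1 (sensible, solid) = 5.7160 * 2.3470 * 3.6180 = 48.5371 kJ
Q2 (latent) = 5.7160 * 325.0800 = 1858.1573 kJ
Q3 (sensible, liquid) = 5.7160 * 3.0070 * 45.2440 = 777.6544 kJ
Q_total = 2684.3488 kJ

2684.3488 kJ


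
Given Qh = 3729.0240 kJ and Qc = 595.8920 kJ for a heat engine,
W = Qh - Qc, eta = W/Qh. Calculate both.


W = 3729.0240 - 595.8920 = 3133.1320 kJ
eta = 3133.1320 / 3729.0240 = 0.8402 = 84.0202%

W = 3133.1320 kJ, eta = 84.0202%


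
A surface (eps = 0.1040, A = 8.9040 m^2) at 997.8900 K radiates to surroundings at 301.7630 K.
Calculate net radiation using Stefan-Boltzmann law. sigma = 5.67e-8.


T^4 = 9.9159e+11
Tsurr^4 = 8.2921e+09
Q = 0.1040 * 5.67e-8 * 8.9040 * 9.8329e+11 = 51627.9876 W

51627.9876 W


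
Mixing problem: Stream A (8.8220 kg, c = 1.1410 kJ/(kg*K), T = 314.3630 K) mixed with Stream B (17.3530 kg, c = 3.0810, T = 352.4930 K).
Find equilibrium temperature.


num = 22010.2419
den = 63.5305
Tf = 346.4516 K

346.4516 K


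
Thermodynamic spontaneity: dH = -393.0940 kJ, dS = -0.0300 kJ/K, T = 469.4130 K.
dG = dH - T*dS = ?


T*dS = 469.4130 * -0.0300 = -14.0824 kJ
dG = -393.0940 + 14.0824 = -379.0116 kJ (spontaneous)

dG = -379.0116 kJ, spontaneous


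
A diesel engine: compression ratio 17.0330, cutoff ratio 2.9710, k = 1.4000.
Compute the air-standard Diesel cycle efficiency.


r^(k-1) = 3.1083
rc^k = 4.5927
eta = 0.5811 = 58.1125%

58.1125%


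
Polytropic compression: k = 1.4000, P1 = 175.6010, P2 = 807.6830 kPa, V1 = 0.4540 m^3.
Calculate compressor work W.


(k-1)/k = 0.2857
(P2/P1)^exp = 1.5465
W = 3.5000 * 175.6010 * 0.4540 * (1.5465 - 1) = 152.4868 kJ

152.4868 kJ


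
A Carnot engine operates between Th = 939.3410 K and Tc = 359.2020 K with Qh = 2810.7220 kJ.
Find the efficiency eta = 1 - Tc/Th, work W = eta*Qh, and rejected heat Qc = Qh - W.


eta = 1 - 359.2020/939.3410 = 0.6176
W = 0.6176 * 2810.7220 = 1735.9079 kJ
Qc = 2810.7220 - 1735.9079 = 1074.8141 kJ

eta = 61.7602%, W = 1735.9079 kJ, Qc = 1074.8141 kJ


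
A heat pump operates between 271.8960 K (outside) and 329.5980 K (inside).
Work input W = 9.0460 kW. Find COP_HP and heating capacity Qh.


COP = 329.5980 / 57.7020 = 5.7121
Qh = 5.7121 * 9.0460 = 51.6714 kW

COP = 5.7121, Qh = 51.6714 kW


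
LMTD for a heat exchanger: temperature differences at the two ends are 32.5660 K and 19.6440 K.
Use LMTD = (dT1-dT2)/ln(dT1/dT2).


dT1/dT2 = 1.6578
ln(dT1/dT2) = 0.5055
LMTD = 12.9220 / 0.5055 = 25.5630 K

25.5630 K


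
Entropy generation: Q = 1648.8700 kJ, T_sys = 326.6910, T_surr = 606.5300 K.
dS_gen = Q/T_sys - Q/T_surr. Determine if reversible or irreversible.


dS_sys = 1648.8700/326.6910 = 5.0472 kJ/K
dS_surr = -1648.8700/606.5300 = -2.7185 kJ/K
dS_gen = 5.0472 - 2.7185 = 2.3287 kJ/K (irreversible)

dS_gen = 2.3287 kJ/K, irreversible


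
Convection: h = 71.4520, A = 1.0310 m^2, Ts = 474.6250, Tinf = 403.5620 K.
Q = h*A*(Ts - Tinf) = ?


dT = 71.0630 K
Q = 71.4520 * 1.0310 * 71.0630 = 5234.9989 W

5234.9989 W


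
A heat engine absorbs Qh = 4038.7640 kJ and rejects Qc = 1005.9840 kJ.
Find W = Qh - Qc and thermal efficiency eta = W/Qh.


W = 4038.7640 - 1005.9840 = 3032.7800 kJ
eta = 3032.7800 / 4038.7640 = 0.7509 = 75.0918%

W = 3032.7800 kJ, eta = 75.0918%


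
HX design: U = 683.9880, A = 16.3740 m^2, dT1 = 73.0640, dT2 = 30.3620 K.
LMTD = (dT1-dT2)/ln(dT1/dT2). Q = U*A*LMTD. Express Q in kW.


LMTD = 48.6276 K
Q = 683.9880 * 16.3740 * 48.6276 = 544610.2046 W = 544.6102 kW

544.6102 kW


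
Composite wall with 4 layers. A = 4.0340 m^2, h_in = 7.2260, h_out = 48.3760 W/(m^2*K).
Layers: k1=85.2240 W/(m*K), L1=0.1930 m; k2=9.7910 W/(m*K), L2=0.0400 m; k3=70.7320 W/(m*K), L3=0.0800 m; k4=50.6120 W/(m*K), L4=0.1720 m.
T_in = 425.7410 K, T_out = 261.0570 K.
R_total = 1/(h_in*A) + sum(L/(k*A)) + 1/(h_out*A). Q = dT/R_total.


R_conv_in = 1/(7.2260*4.0340) = 0.0343
R_1 = 0.1930/(85.2240*4.0340) = 0.0006
R_2 = 0.0400/(9.7910*4.0340) = 0.0010
R_3 = 0.0800/(70.7320*4.0340) = 0.0003
R_4 = 0.1720/(50.6120*4.0340) = 0.0008
R_conv_out = 1/(48.3760*4.0340) = 0.0051
R_total = 0.0421 K/W
Q = 164.6840 / 0.0421 = 3909.2343 W

R_total = 0.0421 K/W, Q = 3909.2343 W


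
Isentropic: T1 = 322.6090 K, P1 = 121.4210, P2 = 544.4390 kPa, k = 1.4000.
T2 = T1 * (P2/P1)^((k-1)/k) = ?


(k-1)/k = 0.2857
(P2/P1)^exp = 1.5353
T2 = 322.6090 * 1.5353 = 495.2948 K

495.2948 K


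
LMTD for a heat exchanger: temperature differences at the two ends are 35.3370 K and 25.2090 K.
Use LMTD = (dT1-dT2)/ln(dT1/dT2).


dT1/dT2 = 1.4018
ln(dT1/dT2) = 0.3377
LMTD = 10.1280 / 0.3377 = 29.9885 K

29.9885 K


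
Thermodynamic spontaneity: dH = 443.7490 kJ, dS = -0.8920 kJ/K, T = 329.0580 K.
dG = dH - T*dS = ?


T*dS = 329.0580 * -0.8920 = -293.5197 kJ
dG = 443.7490 + 293.5197 = 737.2687 kJ (non-spontaneous)

dG = 737.2687 kJ, non-spontaneous


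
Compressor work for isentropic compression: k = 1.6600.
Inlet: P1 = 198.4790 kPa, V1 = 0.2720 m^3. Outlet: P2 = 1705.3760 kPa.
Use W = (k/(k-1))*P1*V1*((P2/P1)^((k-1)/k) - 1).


(k-1)/k = 0.3976
(P2/P1)^exp = 2.3518
W = 2.5152 * 198.4790 * 0.2720 * (2.3518 - 1) = 183.5458 kJ

183.5458 kJ


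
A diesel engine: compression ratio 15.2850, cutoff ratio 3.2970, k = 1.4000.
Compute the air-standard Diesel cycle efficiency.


r^(k-1) = 2.9765
rc^k = 5.3133
eta = 0.5494 = 54.9373%

54.9373%


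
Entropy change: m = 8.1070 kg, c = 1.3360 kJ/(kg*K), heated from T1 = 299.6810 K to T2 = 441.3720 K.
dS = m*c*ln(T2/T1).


T2/T1 = 1.4728
ln(T2/T1) = 0.3872
dS = 8.1070 * 1.3360 * 0.3872 = 4.1934 kJ/K

4.1934 kJ/K


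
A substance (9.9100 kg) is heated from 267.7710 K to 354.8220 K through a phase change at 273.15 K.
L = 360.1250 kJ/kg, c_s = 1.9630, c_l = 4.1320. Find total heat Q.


Q1 (sensible, solid) = 9.9100 * 1.9630 * 5.3790 = 104.6395 kJ
Q2 (latent) = 9.9100 * 360.1250 = 3568.8387 kJ
Q3 (sensible, liquid) = 9.9100 * 4.1320 * 81.6720 = 3344.3149 kJ
Q_total = 7017.7931 kJ

7017.7931 kJ


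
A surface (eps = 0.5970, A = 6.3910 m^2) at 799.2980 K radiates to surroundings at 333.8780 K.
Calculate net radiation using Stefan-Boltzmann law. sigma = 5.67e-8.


T^4 = 4.0816e+11
Tsurr^4 = 1.2427e+10
Q = 0.5970 * 5.67e-8 * 6.3910 * 3.9574e+11 = 85611.7851 W

85611.7851 W


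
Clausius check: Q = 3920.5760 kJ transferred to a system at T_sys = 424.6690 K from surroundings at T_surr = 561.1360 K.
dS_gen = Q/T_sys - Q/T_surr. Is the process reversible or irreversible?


dS_sys = 3920.5760/424.6690 = 9.2321 kJ/K
dS_surr = -3920.5760/561.1360 = -6.9869 kJ/K
dS_gen = 9.2321 - 6.9869 = 2.2452 kJ/K (irreversible)

dS_gen = 2.2452 kJ/K, irreversible


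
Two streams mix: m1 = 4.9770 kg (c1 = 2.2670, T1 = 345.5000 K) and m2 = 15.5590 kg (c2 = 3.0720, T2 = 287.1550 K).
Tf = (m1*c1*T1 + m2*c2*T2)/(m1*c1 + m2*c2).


num = 17623.4465
den = 59.0801
Tf = 298.2975 K

298.2975 K


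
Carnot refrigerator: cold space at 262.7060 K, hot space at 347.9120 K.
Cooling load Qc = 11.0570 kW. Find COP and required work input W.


COP = 262.7060 / 85.2060 = 3.0832
W = 11.0570 / 3.0832 = 3.5862 kW

COP = 3.0832, W = 3.5862 kW


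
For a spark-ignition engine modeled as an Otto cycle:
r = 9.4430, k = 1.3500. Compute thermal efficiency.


r^(k-1) = 2.1943
eta = 1 - 1/2.1943 = 0.5443 = 54.4266%

54.4266%


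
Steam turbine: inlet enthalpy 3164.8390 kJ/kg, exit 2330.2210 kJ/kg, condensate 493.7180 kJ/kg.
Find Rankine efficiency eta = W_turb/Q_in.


W = 834.6180 kJ/kg
Q_in = 2671.1210 kJ/kg
eta = 0.3125 = 31.2460%

eta = 31.2460%


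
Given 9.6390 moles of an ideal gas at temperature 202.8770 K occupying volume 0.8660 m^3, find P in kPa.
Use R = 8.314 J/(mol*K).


P = nRT/V = 9.6390 * 8.314 * 202.8770 / 0.8660
= 16258.2881 / 0.8660 = 18774.0047 Pa = 18.7740 kPa

18.7740 kPa


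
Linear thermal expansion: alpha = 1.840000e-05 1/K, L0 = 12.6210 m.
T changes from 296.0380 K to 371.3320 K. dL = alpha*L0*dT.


dT = 75.2940 K
dL = 1.840000e-05 * 12.6210 * 75.2940 = 0.017485 m
L_final = 12.638485 m

dL = 0.017485 m


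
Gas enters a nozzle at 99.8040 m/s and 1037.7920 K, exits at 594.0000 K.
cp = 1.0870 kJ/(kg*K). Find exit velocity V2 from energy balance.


dT = 443.7920 K
2*cp*1000*dT = 964803.8080
V1^2 = 9960.8384
V2 = sqrt(974764.6464) = 987.3017 m/s

987.3017 m/s


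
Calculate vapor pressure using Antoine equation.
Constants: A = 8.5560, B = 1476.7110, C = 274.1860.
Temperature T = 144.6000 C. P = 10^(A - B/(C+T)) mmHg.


C+T = 418.7860
B/(C+T) = 3.5262
log10(P) = 8.5560 - 3.5262 = 5.0298
P = 10^5.0298 = 107109.7771 mmHg

107109.7771 mmHg


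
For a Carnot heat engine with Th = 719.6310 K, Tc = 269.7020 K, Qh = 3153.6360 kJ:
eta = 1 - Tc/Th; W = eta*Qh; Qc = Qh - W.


eta = 1 - 269.7020/719.6310 = 0.6252
W = 0.6252 * 3153.6360 = 1971.7220 kJ
Qc = 3153.6360 - 1971.7220 = 1181.9140 kJ

eta = 62.5222%, W = 1971.7220 kJ, Qc = 1181.9140 kJ


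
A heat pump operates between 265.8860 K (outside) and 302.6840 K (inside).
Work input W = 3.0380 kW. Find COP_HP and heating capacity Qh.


COP = 302.6840 / 36.7980 = 8.2256
Qh = 8.2256 * 3.0380 = 24.9892 kW

COP = 8.2256, Qh = 24.9892 kW


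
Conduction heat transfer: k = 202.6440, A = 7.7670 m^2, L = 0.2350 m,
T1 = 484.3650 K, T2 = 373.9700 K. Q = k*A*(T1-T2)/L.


dT = 110.3950 K
Q = 202.6440 * 7.7670 * 110.3950 / 0.2350 = 739381.5276 W

739381.5276 W


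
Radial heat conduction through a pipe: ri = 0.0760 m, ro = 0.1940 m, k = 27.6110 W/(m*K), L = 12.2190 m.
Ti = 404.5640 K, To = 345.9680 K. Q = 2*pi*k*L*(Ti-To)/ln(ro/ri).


dT = 58.5960 K
ln(ro/ri) = 0.9371
Q = 2*pi*27.6110*12.2190*58.5960 / 0.9371 = 132546.4802 W

132546.4802 W


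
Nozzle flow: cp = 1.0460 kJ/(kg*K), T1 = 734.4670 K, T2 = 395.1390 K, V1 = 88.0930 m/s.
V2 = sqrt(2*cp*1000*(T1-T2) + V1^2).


dT = 339.3280 K
2*cp*1000*dT = 709874.1760
V1^2 = 7760.3766
V2 = sqrt(717634.5526) = 847.1331 m/s

847.1331 m/s


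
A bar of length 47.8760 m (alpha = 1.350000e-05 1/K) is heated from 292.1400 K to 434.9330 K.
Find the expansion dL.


dT = 142.7930 K
dL = 1.350000e-05 * 47.8760 * 142.7930 = 0.092291 m
L_final = 47.968291 m

dL = 0.092291 m


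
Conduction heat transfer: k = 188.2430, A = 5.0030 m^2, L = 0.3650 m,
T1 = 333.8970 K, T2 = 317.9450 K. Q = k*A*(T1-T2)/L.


dT = 15.9520 K
Q = 188.2430 * 5.0030 * 15.9520 / 0.3650 = 41159.6445 W

41159.6445 W


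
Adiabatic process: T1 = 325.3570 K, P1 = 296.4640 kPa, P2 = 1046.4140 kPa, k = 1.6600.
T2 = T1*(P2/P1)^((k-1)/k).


(k-1)/k = 0.3976
(P2/P1)^exp = 1.6511
T2 = 325.3570 * 1.6511 = 537.1962 K

537.1962 K


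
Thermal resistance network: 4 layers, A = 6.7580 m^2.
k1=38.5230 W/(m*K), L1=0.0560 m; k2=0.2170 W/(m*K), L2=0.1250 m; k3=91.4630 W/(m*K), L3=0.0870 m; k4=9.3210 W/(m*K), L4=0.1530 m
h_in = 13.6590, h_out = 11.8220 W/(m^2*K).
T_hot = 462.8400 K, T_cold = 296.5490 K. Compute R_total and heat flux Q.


R_conv_in = 1/(13.6590*6.7580) = 0.0108
R_1 = 0.0560/(38.5230*6.7580) = 0.0002
R_2 = 0.1250/(0.2170*6.7580) = 0.0852
R_3 = 0.0870/(91.4630*6.7580) = 0.0001
R_4 = 0.1530/(9.3210*6.7580) = 0.0024
R_conv_out = 1/(11.8220*6.7580) = 0.0125
R_total = 0.1114 K/W
Q = 166.2910 / 0.1114 = 1493.1049 W

R_total = 0.1114 K/W, Q = 1493.1049 W


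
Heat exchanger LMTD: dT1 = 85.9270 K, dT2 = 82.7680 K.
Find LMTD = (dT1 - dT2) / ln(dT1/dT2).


dT1/dT2 = 1.0382
ln(dT1/dT2) = 0.0375
LMTD = 3.1590 / 0.0375 = 84.3376 K

84.3376 K


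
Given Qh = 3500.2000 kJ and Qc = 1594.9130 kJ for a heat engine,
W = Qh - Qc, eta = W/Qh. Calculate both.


W = 3500.2000 - 1594.9130 = 1905.2870 kJ
eta = 1905.2870 / 3500.2000 = 0.5443 = 54.4337%

W = 1905.2870 kJ, eta = 54.4337%


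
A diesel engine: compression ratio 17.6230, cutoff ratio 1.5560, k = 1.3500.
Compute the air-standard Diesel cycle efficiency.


r^(k-1) = 2.7298
rc^k = 1.8164
eta = 0.6016 = 60.1554%

60.1554%


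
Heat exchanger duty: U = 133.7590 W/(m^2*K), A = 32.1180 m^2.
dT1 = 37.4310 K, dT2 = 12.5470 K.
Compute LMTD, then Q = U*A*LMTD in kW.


LMTD = 22.7663 K
Q = 133.7590 * 32.1180 * 22.7663 = 97805.7813 W = 97.8058 kW

97.8058 kW


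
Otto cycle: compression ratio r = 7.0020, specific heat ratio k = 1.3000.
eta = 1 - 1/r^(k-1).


r^(k-1) = 1.7929
eta = 1 - 1/1.7929 = 0.4423 = 44.2258%

44.2258%


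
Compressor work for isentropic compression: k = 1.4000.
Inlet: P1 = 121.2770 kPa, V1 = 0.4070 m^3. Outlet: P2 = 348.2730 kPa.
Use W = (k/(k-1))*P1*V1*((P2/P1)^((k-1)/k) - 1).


(k-1)/k = 0.2857
(P2/P1)^exp = 1.3518
W = 3.5000 * 121.2770 * 0.4070 * (1.3518 - 1) = 60.7686 kJ

60.7686 kJ


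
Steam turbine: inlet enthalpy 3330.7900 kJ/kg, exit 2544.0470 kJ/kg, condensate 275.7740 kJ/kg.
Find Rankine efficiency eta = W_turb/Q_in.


W = 786.7430 kJ/kg
Q_in = 3055.0160 kJ/kg
eta = 0.2575 = 25.7525%

eta = 25.7525%


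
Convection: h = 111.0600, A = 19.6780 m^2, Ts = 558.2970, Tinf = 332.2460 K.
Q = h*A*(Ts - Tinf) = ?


dT = 226.0510 K
Q = 111.0600 * 19.6780 * 226.0510 = 494020.5991 W

494020.5991 W


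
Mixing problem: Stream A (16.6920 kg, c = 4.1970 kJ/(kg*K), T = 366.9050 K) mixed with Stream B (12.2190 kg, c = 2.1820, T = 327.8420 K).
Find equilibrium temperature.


num = 34444.8924
den = 96.7182
Tf = 356.1367 K

356.1367 K


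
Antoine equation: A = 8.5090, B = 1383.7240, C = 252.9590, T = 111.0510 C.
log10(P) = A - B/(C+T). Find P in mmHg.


C+T = 364.0100
B/(C+T) = 3.8013
log10(P) = 8.5090 - 3.8013 = 4.7077
P = 10^4.7077 = 51011.1215 mmHg

51011.1215 mmHg


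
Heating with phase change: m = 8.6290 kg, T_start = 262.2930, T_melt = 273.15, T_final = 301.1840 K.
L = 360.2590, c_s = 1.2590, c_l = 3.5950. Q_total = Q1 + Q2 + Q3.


Q1 (sensible, solid) = 8.6290 * 1.2590 * 10.8570 = 117.9495 kJ
Q2 (latent) = 8.6290 * 360.2590 = 3108.6749 kJ
Q3 (sensible, liquid) = 8.6290 * 3.5950 * 28.0340 = 869.6499 kJ
Q_total = 4096.2743 kJ

4096.2743 kJ


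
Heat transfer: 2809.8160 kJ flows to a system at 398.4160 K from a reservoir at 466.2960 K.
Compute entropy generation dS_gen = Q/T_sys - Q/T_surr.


dS_sys = 2809.8160/398.4160 = 7.0525 kJ/K
dS_surr = -2809.8160/466.2960 = -6.0258 kJ/K
dS_gen = 7.0525 - 6.0258 = 1.0266 kJ/K (irreversible)

dS_gen = 1.0266 kJ/K, irreversible


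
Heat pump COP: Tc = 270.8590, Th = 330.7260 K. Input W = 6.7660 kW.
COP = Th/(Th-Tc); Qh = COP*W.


COP = 330.7260 / 59.8670 = 5.5243
Qh = 5.5243 * 6.7660 = 37.3777 kW

COP = 5.5243, Qh = 37.3777 kW


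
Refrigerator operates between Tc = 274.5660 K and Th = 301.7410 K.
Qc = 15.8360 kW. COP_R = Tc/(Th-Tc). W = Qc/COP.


COP = 274.5660 / 27.1750 = 10.1036
W = 15.8360 / 10.1036 = 1.5674 kW

COP = 10.1036, W = 1.5674 kW


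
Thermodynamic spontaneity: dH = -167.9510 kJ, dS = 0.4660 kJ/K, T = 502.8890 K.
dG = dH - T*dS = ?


T*dS = 502.8890 * 0.4660 = 234.3463 kJ
dG = -167.9510 - 234.3463 = -402.2973 kJ (spontaneous)

dG = -402.2973 kJ, spontaneous


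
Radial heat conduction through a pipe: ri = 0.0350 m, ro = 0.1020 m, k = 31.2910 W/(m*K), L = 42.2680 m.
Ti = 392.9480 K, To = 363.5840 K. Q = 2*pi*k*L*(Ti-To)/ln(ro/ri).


dT = 29.3640 K
ln(ro/ri) = 1.0696
Q = 2*pi*31.2910*42.2680*29.3640 / 1.0696 = 228136.5034 W

228136.5034 W


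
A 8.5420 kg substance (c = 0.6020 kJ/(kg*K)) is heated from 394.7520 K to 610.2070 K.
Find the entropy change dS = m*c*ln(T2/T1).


T2/T1 = 1.5458
ln(T2/T1) = 0.4355
dS = 8.5420 * 0.6020 * 0.4355 = 2.2397 kJ/K

2.2397 kJ/K


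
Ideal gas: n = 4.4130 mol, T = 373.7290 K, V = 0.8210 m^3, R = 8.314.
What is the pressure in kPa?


P = nRT/V = 4.4130 * 8.314 * 373.7290 / 0.8210
= 13711.9982 / 0.8210 = 16701.5812 Pa = 16.7016 kPa

16.7016 kPa


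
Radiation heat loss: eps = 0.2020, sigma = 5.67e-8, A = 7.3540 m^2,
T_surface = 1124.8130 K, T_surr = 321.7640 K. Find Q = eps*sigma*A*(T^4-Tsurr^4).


T^4 = 1.6007e+12
Tsurr^4 = 1.0719e+10
Q = 0.2020 * 5.67e-8 * 7.3540 * 1.5900e+12 = 133924.9394 W

133924.9394 W


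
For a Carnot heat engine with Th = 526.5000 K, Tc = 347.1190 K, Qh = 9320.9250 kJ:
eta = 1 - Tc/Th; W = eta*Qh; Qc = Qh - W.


eta = 1 - 347.1190/526.5000 = 0.3407
W = 0.3407 * 9320.9250 = 3175.6825 kJ
Qc = 9320.9250 - 3175.6825 = 6145.2425 kJ

eta = 34.0705%, W = 3175.6825 kJ, Qc = 6145.2425 kJ


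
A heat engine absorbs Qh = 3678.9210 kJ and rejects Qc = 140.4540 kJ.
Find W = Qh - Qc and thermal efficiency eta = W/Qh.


W = 3678.9210 - 140.4540 = 3538.4670 kJ
eta = 3538.4670 / 3678.9210 = 0.9618 = 96.1822%

W = 3538.4670 kJ, eta = 96.1822%


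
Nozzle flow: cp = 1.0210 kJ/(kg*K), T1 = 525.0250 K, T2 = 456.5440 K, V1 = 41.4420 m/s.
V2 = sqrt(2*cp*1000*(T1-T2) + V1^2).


dT = 68.4810 K
2*cp*1000*dT = 139838.2020
V1^2 = 1717.4394
V2 = sqrt(141555.6414) = 376.2388 m/s

376.2388 m/s


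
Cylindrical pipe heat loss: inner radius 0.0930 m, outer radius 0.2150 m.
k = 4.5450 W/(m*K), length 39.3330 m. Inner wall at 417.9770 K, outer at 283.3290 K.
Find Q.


dT = 134.6480 K
ln(ro/ri) = 0.8380
Q = 2*pi*4.5450*39.3330*134.6480 / 0.8380 = 180470.7179 W

180470.7179 W


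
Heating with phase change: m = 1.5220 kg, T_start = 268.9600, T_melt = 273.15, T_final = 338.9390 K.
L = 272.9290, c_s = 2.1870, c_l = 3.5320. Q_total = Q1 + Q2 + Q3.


Q1 (sensible, solid) = 1.5220 * 2.1870 * 4.1900 = 13.9469 kJ
Q2 (latent) = 1.5220 * 272.9290 = 415.3979 kJ
Q3 (sensible, liquid) = 1.5220 * 3.5320 * 65.7890 = 353.6622 kJ
Q_total = 783.0070 kJ

783.0070 kJ


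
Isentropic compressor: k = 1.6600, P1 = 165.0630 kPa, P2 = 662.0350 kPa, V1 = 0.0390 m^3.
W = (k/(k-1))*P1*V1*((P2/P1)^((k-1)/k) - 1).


(k-1)/k = 0.3976
(P2/P1)^exp = 1.7372
W = 2.5152 * 165.0630 * 0.0390 * (1.7372 - 1) = 11.9354 kJ

11.9354 kJ


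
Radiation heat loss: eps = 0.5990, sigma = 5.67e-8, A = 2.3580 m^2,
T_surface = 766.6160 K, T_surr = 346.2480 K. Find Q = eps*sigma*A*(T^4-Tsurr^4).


T^4 = 3.4539e+11
Tsurr^4 = 1.4373e+10
Q = 0.5990 * 5.67e-8 * 2.3580 * 3.3102e+11 = 26509.7567 W

26509.7567 W


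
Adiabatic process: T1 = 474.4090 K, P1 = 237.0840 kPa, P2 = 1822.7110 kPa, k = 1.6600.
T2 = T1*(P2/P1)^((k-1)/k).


(k-1)/k = 0.3976
(P2/P1)^exp = 2.2500
T2 = 474.4090 * 2.2500 = 1067.4429 K

1067.4429 K


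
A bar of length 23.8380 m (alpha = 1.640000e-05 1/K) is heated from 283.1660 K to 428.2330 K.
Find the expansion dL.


dT = 145.0670 K
dL = 1.640000e-05 * 23.8380 * 145.0670 = 0.056713 m
L_final = 23.894713 m

dL = 0.056713 m


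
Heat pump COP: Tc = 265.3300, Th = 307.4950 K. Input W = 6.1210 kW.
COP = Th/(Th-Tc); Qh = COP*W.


COP = 307.4950 / 42.1650 = 7.2927
Qh = 7.2927 * 6.1210 = 44.6384 kW

COP = 7.2927, Qh = 44.6384 kW


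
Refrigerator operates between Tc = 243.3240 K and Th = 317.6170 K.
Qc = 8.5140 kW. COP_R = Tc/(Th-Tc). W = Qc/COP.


COP = 243.3240 / 74.2930 = 3.2752
W = 8.5140 / 3.2752 = 2.5995 kW

COP = 3.2752, W = 2.5995 kW


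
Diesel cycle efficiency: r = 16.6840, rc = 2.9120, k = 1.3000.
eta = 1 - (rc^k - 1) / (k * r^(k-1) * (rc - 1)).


r^(k-1) = 2.3264
rc^k = 4.0128
eta = 0.4790 = 47.8984%

47.8984%


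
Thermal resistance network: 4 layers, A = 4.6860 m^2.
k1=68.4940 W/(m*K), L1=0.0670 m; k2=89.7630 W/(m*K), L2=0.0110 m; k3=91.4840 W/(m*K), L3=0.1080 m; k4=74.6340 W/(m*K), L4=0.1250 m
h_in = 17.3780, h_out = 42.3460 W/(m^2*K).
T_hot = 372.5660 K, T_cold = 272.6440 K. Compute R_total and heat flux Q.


R_conv_in = 1/(17.3780*4.6860) = 0.0123
R_1 = 0.0670/(68.4940*4.6860) = 0.0002
R_2 = 0.0110/(89.7630*4.6860) = 2.6151e-05
R_3 = 0.1080/(91.4840*4.6860) = 0.0003
R_4 = 0.1250/(74.6340*4.6860) = 0.0004
R_conv_out = 1/(42.3460*4.6860) = 0.0050
R_total = 0.0182 K/W
Q = 99.9220 / 0.0182 = 5501.1912 W

R_total = 0.0182 K/W, Q = 5501.1912 W


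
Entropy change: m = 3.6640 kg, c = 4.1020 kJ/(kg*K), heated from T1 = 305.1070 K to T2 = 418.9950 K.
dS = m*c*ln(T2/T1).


T2/T1 = 1.3733
ln(T2/T1) = 0.3172
dS = 3.6640 * 4.1020 * 0.3172 = 4.7674 kJ/K

4.7674 kJ/K


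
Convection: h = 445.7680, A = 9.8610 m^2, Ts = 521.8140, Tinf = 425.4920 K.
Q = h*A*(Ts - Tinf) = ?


dT = 96.3220 K
Q = 445.7680 * 9.8610 * 96.3220 = 423404.3731 W

423404.3731 W


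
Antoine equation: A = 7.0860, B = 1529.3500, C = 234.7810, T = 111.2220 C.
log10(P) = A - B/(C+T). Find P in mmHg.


C+T = 346.0030
B/(C+T) = 4.4200
log10(P) = 7.0860 - 4.4200 = 2.6660
P = 10^2.6660 = 463.3953 mmHg

463.3953 mmHg


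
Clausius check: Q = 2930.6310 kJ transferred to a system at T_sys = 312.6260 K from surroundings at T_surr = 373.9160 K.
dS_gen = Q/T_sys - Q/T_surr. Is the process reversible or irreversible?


dS_sys = 2930.6310/312.6260 = 9.3742 kJ/K
dS_surr = -2930.6310/373.9160 = -7.8377 kJ/K
dS_gen = 9.3742 - 7.8377 = 1.5366 kJ/K (irreversible)

dS_gen = 1.5366 kJ/K, irreversible


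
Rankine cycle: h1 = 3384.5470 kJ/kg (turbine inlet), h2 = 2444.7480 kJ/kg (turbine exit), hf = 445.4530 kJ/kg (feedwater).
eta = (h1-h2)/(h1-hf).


W = 939.7990 kJ/kg
Q_in = 2939.0940 kJ/kg
eta = 0.3198 = 31.9758%

eta = 31.9758%


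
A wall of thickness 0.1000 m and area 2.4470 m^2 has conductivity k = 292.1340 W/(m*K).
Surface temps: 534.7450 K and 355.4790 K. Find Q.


dT = 179.2660 K
Q = 292.1340 * 2.4470 * 179.2660 / 0.1000 = 1281486.4035 W

1281486.4035 W


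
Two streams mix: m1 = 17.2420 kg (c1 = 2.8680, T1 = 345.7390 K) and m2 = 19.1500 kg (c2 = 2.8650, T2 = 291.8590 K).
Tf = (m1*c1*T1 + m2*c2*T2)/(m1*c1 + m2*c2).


num = 33109.5840
den = 104.3148
Tf = 317.4006 K

317.4006 K


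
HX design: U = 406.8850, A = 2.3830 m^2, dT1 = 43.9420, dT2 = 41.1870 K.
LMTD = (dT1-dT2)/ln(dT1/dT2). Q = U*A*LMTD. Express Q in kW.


LMTD = 42.5496 K
Q = 406.8850 * 2.3830 * 42.5496 = 41256.4230 W = 41.2564 kW

41.2564 kW


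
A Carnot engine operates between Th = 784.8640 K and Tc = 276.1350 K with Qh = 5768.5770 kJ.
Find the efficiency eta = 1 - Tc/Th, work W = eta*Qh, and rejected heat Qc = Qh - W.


eta = 1 - 276.1350/784.8640 = 0.6482
W = 0.6482 * 5768.5770 = 3739.0458 kJ
Qc = 5768.5770 - 3739.0458 = 2029.5312 kJ

eta = 64.8175%, W = 3739.0458 kJ, Qc = 2029.5312 kJ


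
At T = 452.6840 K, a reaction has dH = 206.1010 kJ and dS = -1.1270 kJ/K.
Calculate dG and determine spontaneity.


T*dS = 452.6840 * -1.1270 = -510.1749 kJ
dG = 206.1010 + 510.1749 = 716.2759 kJ (non-spontaneous)

dG = 716.2759 kJ, non-spontaneous


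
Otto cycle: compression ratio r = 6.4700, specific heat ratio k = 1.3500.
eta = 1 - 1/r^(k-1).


r^(k-1) = 1.9223
eta = 1 - 1/1.9223 = 0.4798 = 47.9784%

47.9784%


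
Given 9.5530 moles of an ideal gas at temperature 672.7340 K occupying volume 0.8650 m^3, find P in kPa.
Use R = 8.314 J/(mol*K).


P = nRT/V = 9.5530 * 8.314 * 672.7340 / 0.8650
= 53430.9844 / 0.8650 = 61769.9241 Pa = 61.7699 kPa

61.7699 kPa
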